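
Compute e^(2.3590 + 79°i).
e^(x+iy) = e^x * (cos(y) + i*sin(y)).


e^2.3590 = 10.5804
cos(79°) = 0.19081
sin(79°) = 0.98163
Real = 10.5804*0.19081 = 2.0188
Imag = 10.5804*0.98163 = 10.3860

2.0188 + 10.3860i


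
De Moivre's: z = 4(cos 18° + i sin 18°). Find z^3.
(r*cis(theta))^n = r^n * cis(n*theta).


r^3 = 4^3 = 64
n*theta = 3*18° = 54° = 54° (mod 360)
a = 64*cos(54°) = 37.6183
b = 64*sin(54°) = 51.7771

64 cis(54°) = 37.6183 + 51.7771i


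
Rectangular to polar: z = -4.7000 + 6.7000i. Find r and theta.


r = sqrt(22.09+44.89) = sqrt(66.98) = 8.1841
theta = atan2(6.7, -4.7) = 125.0494 degrees

r = 8.1841, theta = 125.0494 degrees


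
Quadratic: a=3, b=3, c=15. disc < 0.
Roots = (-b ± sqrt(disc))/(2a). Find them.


disc = 3^2 - 4*3*15 = 9 - 180 = -171
sqrt(|disc|) = sqrt(171) = 13.0767
Real part = -3/(2*3) = -0.5000
Imag part = 13.0767/(2*3) = 2.1794

-0.5000 ± 2.1794i


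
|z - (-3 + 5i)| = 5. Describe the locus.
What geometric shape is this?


|z - z0| = r is a circle with center z0 and radius r.
Center = (-3, 5), radius = 5

Circle with center (-3, 5) and radius 5


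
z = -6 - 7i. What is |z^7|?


|z| = sqrt(36+49) = sqrt(85) = 9.2195
|z^7| = |z|^7 = (sqrt(85))^7 = 85^3 * sqrt(85) = 614125*sqrt(85)

|z^7| = 614125*sqrt(85) ≈ 5661952.7398


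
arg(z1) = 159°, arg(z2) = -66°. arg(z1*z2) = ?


arg(z1*z2) = 159° - 66° = 93°
Normalized to (-180°, 180°]: 93°

93°


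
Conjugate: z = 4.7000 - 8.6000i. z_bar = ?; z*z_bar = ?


z_bar = 4.7000 + 8.6000i
z*z_bar = 4.7^2 + (-8.6)^2 = 22.09 + 73.96 = 96.05

z_bar = 4.7000 + 8.6000i, z*z_bar = 96.05


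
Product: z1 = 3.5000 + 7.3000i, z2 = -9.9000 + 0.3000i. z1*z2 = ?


Real = 3.5*(-9.9) - 7.3*0.3 = -34.65 - 2.19 = -36.84
Imag = 3.5*0.3 - (9.9)*7.3 = 1.05 - (72.27) = -71.22

-36.8400 - 71.2200i


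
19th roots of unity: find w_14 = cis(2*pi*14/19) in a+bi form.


Angle = 360*14/19 = 265.2632°
a = cos(265.2632°) = -0.0826
b = sin(265.2632°) = -0.9966

-0.0826 - 0.9966i


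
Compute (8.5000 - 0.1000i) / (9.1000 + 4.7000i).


Conjugate of z2 = 9.1000 - 4.7000i
Numerator: (8.5000 - 0.1000i)(9.1000 - 4.7000i) = 76.8800 - 40.8600i
Denominator: 9.1^2 + 4.7^2 = 104.9
Result = (76.8800 - 40.8600i)/104.9

0.7329 - 0.3895i


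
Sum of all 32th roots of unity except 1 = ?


With w = e^(2*pi*i/32), all 32 of the 32th roots of unity w^0 = 1, w, ..., w^(31) sum to 0: 1 + w + ... + w^(31) = (1 - w^32)/(1 - w) = 0 since w^32 = 1, w ≠ 1.
Removing the root 1: w + w^2 + ... + w^(31) = 0 - 1 = -1

Sum = -1


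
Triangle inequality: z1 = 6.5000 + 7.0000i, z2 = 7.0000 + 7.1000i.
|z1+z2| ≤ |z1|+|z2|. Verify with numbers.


|z1| = sqrt(6.5^2 + 7^2) = sqrt(91.25) = 9.5525
|z2| = sqrt(7^2 + 7.1^2) = sqrt(99.41) = 9.9705
z1+z2 = 13.5000 + 14.1000i
|z1+z2| = sqrt(381.06) = 19.5208
|z1|+|z2| = 9.5525 + 9.9705 = 19.5230

|z1+z2| = 19.5208 ≤ |z1|+|z2| = 19.5230 (verified)


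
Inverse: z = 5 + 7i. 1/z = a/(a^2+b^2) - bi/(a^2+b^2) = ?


|z|^2 = 25+49 = 74
1/z = (5 - 7i)/74

1/z = 0.0676 - 0.0946i


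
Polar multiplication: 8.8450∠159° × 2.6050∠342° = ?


r = 8.8450 * 2.6050 = 23.0412
theta = 159° + 342° = 501° = 141° (mod 360)

23.0412 cis(141°)


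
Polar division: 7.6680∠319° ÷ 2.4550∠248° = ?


r = 7.6680 / 2.4550 = 3.1234
theta = 319° - 248° = 71° = 71° (mod 360)

3.1234 cis(71°)


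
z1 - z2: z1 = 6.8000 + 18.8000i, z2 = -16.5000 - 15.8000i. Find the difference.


Real: 6.8 + 16.5 = 23.3
Imag: 18.8 + 15.8 = 34.6

23.3000 + 34.6000i


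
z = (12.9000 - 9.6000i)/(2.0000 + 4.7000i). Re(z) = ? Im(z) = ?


Multiply by conjugate: (12.9000 - 9.6000i)(2.0000 - 4.7000i) / (2^2 + 4.7^2)
Numerator real = 12.9*2 - (9.6)*4.7 = -19.32
Numerator imag = -9.6*2 - 12.9*4.7 = -79.83
Denominator = 26.09
Re(z) = -19.32/26.09 = -0.7405
Im(z) = -79.83/26.09 = -3.0598

Re(z) = -0.7405, Im(z) = -3.0598


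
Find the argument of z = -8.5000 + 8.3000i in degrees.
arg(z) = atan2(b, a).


Re = -8.5, Im = 8.3
arg = atan2(8.3, -8.5) = 135.6821 degrees

arg(z) = 135.6821 degrees


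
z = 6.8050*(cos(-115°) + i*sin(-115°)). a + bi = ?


a = 6.8050*cos(-115°) = 6.8050*(-0.42262) = -2.8759
b = 6.8050*sin(-115°) = 6.8050*(-0.9063) = -6.1674

-2.8759 - 6.1674i


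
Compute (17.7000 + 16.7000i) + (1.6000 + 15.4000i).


Real: 17.7 + 1.6 = 19.3
Imag: 16.7 + 15.4 = 32.1

19.3000 + 32.1000i


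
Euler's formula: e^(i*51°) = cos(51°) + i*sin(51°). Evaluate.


cos(51°) = 0.6293
sin(51°) = 0.7771

e^(i*51°) = 0.6293 + 0.7771i


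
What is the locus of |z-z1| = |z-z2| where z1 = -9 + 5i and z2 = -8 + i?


Equal distances means the locus is the perpendicular bisector of z1 and z2.
Midpoint = ((-9+(-8))/2, (5+1)/2) = (-8.5000, 3.0000)

Perpendicular bisector through (-8.5000, 3.0000)


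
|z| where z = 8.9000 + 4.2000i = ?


|z| = sqrt(8.9^2 + 4.2^2) = sqrt(79.21 + 17.64) = sqrt(96.85) = 9.8412

|z| = 9.8412


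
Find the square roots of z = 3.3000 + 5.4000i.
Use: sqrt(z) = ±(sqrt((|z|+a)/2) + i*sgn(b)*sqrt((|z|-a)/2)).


|z| = sqrt(10.89+29.16) = 6.3285
sqrt((|z|+a)/2) = sqrt((6.3285+3.3)/2) = sqrt(4.8143) = 2.1941
sqrt((|z|-a)/2) = sqrt((6.3285-3.3)/2) = sqrt(1.5143) = 1.2306

±(2.1941 + 1.2306i) i.e. 2.1941 + 1.2306i and -2.1941 - 1.2306i


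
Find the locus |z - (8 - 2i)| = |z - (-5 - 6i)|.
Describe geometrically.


Equal distances means the locus is the perpendicular bisector of z1 and z2.
Midpoint = ((8+(-5))/2, (-2+(-6))/2) = (1.5000, -4.0000)

Perpendicular bisector through (1.5000, -4.0000)


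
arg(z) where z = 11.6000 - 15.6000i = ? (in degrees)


Re = 11.6, Im = -15.6
arg = atan2(-15.6, 11.6) = -53.3659 degrees

arg(z) = -53.3659 degrees


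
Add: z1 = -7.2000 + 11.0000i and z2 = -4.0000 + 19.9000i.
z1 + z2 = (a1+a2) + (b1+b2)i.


Real: -7.2 - 4 = -11.2
Imag: 11 + 19.9 = 30.9

-11.2000 + 30.9000i


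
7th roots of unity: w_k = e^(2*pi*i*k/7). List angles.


The 7th roots of unity are cis(360k/7°) for k=0..6
Angle step = 360/7 = 51.4286°
Primitive root: cis(51.4286°)
Primitive root = 0.6235 + 0.7818i

7 roots at angles: 0°, 51.4286°, 102.8571°, 154.2857°, 205.7143°, 257.1429°, 308.5714°


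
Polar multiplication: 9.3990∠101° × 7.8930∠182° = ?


r = 9.3990 * 7.8930 = 74.1863
theta = 101° + 182° = 283° = 283° (mod 360)

74.1863 cis(283°)


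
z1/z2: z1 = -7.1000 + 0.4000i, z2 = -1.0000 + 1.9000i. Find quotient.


Conjugate of z2 = -1.0000 - 1.9000i
Numerator: (-7.1000 + 0.4000i)(-1.0000 - 1.9000i) = 7.8600 + 13.0900i
Denominator: (-1)^2 + 1.9^2 = 4.61
Result = (7.8600 + 13.0900i)/4.61

1.7050 + 2.8395i


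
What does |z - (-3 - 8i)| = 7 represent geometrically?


|z - z0| = r is a circle with center z0 and radius r.
Center = (-3, -8), radius = 7

Circle with center (-3, -8) and radius 7


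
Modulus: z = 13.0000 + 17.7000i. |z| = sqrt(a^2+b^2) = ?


|z| = sqrt(13^2 + 17.7^2) = sqrt(169 + 313.29) = sqrt(482.29) = 21.9611

|z| = 21.9611


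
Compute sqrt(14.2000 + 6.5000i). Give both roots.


|z| = sqrt(201.64+42.25) = 15.6170
sqrt((|z|+a)/2) = sqrt((15.6170+14.2)/2) = sqrt(14.9085) = 3.8612
sqrt((|z|-a)/2) = sqrt((15.6170-14.2)/2) = sqrt(0.7085) = 0.8417

±(3.8612 + 0.8417i) i.e. 3.8612 + 0.8417i and -3.8612 - 0.8417i


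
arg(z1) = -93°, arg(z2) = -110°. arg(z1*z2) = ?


arg(z1*z2) = -93° - 110° = -203°
Normalized to (-180°, 180°]: 157°

157°


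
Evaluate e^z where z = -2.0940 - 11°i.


e^-2.0940 = 0.1232
cos(-11°) = 0.9816
sin(-11°) = -0.1908
Real = 0.1232*0.9816 = 0.1209
Imag = 0.1232*(-0.1908) = -0.0235

0.1209 - 0.0235i


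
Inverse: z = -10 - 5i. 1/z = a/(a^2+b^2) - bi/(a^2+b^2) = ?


|z|^2 = 100+25 = 125
1/z = (-10 + 5i)/125

1/z = -0.0800 + 0.0400i


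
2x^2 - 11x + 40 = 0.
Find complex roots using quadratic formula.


disc = (-11)^2 - 4*2*40 = 121 - 320 = -199
sqrt(|disc|) = sqrt(199) = 14.1067
Real part = 11/(2*2) = 2.7500
Imag part = 14.1067/(2*2) = 3.5267

2.7500 ± 3.5267i


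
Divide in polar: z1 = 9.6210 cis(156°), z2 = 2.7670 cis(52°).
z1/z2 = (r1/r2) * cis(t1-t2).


r = 9.6210 / 2.7670 = 3.4771
theta = 156° - 52° = 104° = 104° (mod 360)

3.4771 cis(104°)


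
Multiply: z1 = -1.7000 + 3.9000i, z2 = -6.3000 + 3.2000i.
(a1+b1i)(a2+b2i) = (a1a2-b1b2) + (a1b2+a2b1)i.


Real = -1.7*(-6.3) - 3.9*3.2 = 10.71 - 12.48 = -1.77
Imag = -1.7*3.2 - (6.3)*3.9 = -5.44 - (24.57) = -30.01

-1.7700 - 30.0100i


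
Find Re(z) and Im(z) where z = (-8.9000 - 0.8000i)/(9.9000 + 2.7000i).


Multiply by conjugate: (-8.9000 - 0.8000i)(9.9000 - 2.7000i) / (9.9^2 + 2.7^2)
Numerator real = -8.9*9.9 - (0.8)*2.7 = -90.27
Numerator imag = -0.8*9.9 - (-8.9)*2.7 = 16.11
Denominator = 105.3
Re(z) = -90.27/105.3 = -0.8573
Im(z) = 16.11/105.3 = 0.1530

Re(z) = -0.8573, Im(z) = 0.1530


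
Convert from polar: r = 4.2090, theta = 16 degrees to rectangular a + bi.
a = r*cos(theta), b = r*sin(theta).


a = 4.2090*cos(16°) = 4.2090*0.961262 = 4.0460
b = 4.2090*sin(16°) = 4.2090*0.27564 = 1.1602

4.0460 + 1.1602i


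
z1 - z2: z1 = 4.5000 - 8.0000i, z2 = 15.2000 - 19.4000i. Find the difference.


Real: 4.5 - 15.2 = -10.7
Imag: -8 + 19.4 = 11.4

-10.7000 + 11.4000i


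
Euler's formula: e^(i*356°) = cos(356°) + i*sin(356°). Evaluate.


cos(356°) = 0.9976
sin(356°) = -0.0698

e^(i*356°) = 0.9976 - 0.0698i


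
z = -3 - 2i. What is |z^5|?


|z| = sqrt(9+4) = sqrt(13) = 3.6056
|z^5| = |z|^5 = (sqrt(13))^5 = 13^2 * sqrt(13) = 169*sqrt(13)

|z^5| = 169*sqrt(13) ≈ 609.3382


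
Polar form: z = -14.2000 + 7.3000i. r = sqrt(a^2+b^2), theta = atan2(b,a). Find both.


r = sqrt(201.64+53.29) = sqrt(254.93) = 15.9665
theta = atan2(7.3, -14.2) = 152.7930 degrees

r = 15.9665, theta = 152.7930 degrees


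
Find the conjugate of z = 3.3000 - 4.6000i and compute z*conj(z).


z_bar = 3.3000 + 4.6000i
z*z_bar = 3.3^2 + (-4.6)^2 = 10.89 + 21.16 = 32.05

z_bar = 3.3000 + 4.6000i, z*z_bar = 32.05


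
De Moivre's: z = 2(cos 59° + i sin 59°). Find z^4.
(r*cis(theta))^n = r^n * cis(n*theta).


r^4 = 2^4 = 16
n*theta = 4*59° = 236° = 236° (mod 360)
a = 16*cos(236°) = -8.9471
b = 16*sin(236°) = -13.2646

16 cis(236°) = -8.9471 - 13.2646i


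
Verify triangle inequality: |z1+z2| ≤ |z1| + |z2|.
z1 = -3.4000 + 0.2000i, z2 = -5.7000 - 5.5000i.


|z1| = sqrt((-3.4)^2 + 0.2^2) = sqrt(11.6) = 3.4059
|z2| = sqrt((-5.7)^2 + (-5.5)^2) = sqrt(62.74) = 7.9209
z1+z2 = -9.1000 - 5.3000i
|z1+z2| = sqrt(110.9) = 10.5309
|z1|+|z2| = 3.4059 + 7.9209 = 11.3268

|z1+z2| = 10.5309 ≤ |z1|+|z2| = 11.3268 (verified)


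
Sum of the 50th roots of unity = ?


The sum of all 50th roots of unity is 0.
Geometric series: (1 - w^50)/(1 - w) = (1-1)/(1-w) = 0 since w^50 = 1, w ≠ 1.
Alternatively: coefficient of z^49 in z^50 - 1 is 0.

0


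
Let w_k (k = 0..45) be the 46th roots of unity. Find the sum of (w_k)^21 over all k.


The roots are w_k = w^k with w = e^(2*pi*i/46), and (w^k)^21 = (w^21)^k.
So S = 1 + u + u^2 + ... + u^(45) with u = w^21.
21 = 0*46 + 21, so 21 is not a multiple of 46: u = w^21 ≠ 1 (w is a primitive 46th root), while u^46 = (w^46)^21 = 1.
Geometric series: S = (1 - u^46)/(1 - u) = (1 - 1)/(1 - u) = 0

S = 0


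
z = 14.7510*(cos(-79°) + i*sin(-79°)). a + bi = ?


a = 14.7510*cos(-79°) = 14.7510*0.19081 = 2.8146
b = 14.7510*sin(-79°) = 14.7510*(-0.98163) = -14.4800

2.8146 - 14.4800i


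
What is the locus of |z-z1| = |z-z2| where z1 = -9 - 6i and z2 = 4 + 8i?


Equal distances means the locus is the perpendicular bisector of z1 and z2.
Midpoint = ((-9+4)/2, (-6+8)/2) = (-2.5000, 1.0000)

Perpendicular bisector through (-2.5000, 1.0000)


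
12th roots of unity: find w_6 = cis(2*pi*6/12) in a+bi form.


Angle = 360*6/12 = 180°
a = cos(180°) = -1.0000
b = sin(180°) = 0

-1.0000 + 0i


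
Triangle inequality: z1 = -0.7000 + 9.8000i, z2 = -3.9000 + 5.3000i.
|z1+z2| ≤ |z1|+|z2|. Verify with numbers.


|z1| = sqrt((-0.7)^2 + 9.8^2) = sqrt(96.53) = 9.8250
|z2| = sqrt((-3.9)^2 + 5.3^2) = sqrt(43.3) = 6.5803
z1+z2 = -4.6000 + 15.1000i
|z1+z2| = sqrt(249.17) = 15.7851
|z1|+|z2| = 9.8250 + 6.5803 = 16.4053

|z1+z2| = 15.7851 ≤ |z1|+|z2| = 16.4053 (verified)


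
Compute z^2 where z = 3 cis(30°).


r^2 = 3^2 = 9
n*theta = 2*30° = 60° = 60° (mod 360)
a = 9*cos(60°) = 4.5000
b = 9*sin(60°) = 7.7942

9 cis(60°) = 4.5000 + 7.7942i


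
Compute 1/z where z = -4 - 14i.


|z|^2 = 16+196 = 212
1/z = (-4 + 14i)/212

1/z = -0.0189 + 0.0660i


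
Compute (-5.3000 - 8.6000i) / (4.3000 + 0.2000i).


Conjugate of z2 = 4.3000 - 0.2000i
Numerator: (-5.3000 - 8.6000i)(4.3000 - 0.2000i) = -24.5100 - 35.9200i
Denominator: 4.3^2 + 0.2^2 = 18.53
Result = (-24.5100 - 35.9200i)/18.53

-1.3227 - 1.9385i


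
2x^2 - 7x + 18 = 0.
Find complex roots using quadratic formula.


disc = (-7)^2 - 4*2*18 = 49 - 144 = -95
sqrt(|disc|) = sqrt(95) = 9.7468
Real part = 7/(2*2) = 1.7500
Imag part = 9.7468/(2*2) = 2.4367

1.7500 ± 2.4367i


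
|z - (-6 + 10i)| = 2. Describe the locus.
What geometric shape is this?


|z - z0| = r is a circle with center z0 and radius r.
Center = (-6, 10), radius = 2

Circle with center (-6, 10) and radius 2


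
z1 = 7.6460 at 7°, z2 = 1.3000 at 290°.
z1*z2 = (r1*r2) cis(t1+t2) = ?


r = 7.6460 * 1.3000 = 9.9398
theta = 7° + 290° = 297° = 297° (mod 360)

9.9398 cis(297°)


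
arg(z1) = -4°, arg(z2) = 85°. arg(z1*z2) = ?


arg(z1*z2) = -4° + 85° = 81°
Normalized to (-180°, 180°]: 81°

81°


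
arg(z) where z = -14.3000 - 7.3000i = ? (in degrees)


Re = -14.3, Im = -7.3
arg = atan2(-7.3, -14.3) = -152.9562 degrees

arg(z) = -152.9562 degrees


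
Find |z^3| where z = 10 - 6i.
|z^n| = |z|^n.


|z| = sqrt(100+36) = sqrt(136) = 11.6619
|z^3| = |z|^3 = (sqrt(136))^3 = 136*sqrt(136)

|z^3| = 136*sqrt(136) ≈ 1586.0189


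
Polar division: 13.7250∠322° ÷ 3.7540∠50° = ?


r = 13.7250 / 3.7540 = 3.6561
theta = 322° - 50° = 272° = 272° (mod 360)

3.6561 cis(272°)


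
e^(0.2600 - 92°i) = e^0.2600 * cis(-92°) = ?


e^0.2600 = 1.2969
cos(-92°) = -0.0349
sin(-92°) = -0.9994
Real = 1.2969*(-0.0349) = -0.0453
Imag = 1.2969*(-0.9994) = -1.2961

-0.0453 - 1.2961i


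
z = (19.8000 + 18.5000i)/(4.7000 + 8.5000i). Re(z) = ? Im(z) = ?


Multiply by conjugate: (19.8000 + 18.5000i)(4.7000 - 8.5000i) / (4.7^2 + 8.5^2)
Numerator real = 19.8*4.7 + 18.5*8.5 = 250.31
Numerator imag = 18.5*4.7 - 19.8*8.5 = -81.35
Denominator = 94.34
Re(z) = 250.31/94.34 = 2.6533
Im(z) = -81.35/94.34 = -0.8623

Re(z) = 2.6533, Im(z) = -0.8623


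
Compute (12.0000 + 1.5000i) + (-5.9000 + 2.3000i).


Real: 12 - 5.9 = 6.1
Imag: 1.5 + 2.3 = 3.8

6.1000 + 3.8000i


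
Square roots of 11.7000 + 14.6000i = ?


|z| = sqrt(136.89+213.16) = 18.7096
sqrt((|z|+a)/2) = sqrt((18.7096+11.7)/2) = sqrt(15.2048) = 3.8993
sqrt((|z|-a)/2) = sqrt((18.7096-11.7)/2) = sqrt(3.5048) = 1.8721

±(3.8993 + 1.8721i) i.e. 3.8993 + 1.8721i and -3.8993 - 1.8721i


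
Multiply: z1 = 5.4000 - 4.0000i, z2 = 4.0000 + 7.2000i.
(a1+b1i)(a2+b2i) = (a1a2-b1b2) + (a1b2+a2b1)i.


Real = 5.4*4 - (-4)*7.2 = 21.6 - (-28.8) = 50.4
Imag = 5.4*7.2 + 4*(-4) = 38.88 - (16) = 22.88

50.4000 + 22.8800i


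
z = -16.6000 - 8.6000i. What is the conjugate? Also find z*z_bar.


z_bar = -16.6000 + 8.6000i
z*z_bar = (-16.6)^2 + (-8.6)^2 = 275.56 + 73.96 = 349.52

z_bar = -16.6000 + 8.6000i, z*z_bar = 349.52


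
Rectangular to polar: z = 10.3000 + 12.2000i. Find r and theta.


r = sqrt(106.09+148.84) = sqrt(254.93) = 15.9665
theta = atan2(12.2, 10.3) = 49.8269 degrees

r = 15.9665, theta = 49.8269 degrees


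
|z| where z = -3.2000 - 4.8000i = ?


|z| = sqrt((-3.2)^2 + (-4.8)^2) = sqrt(10.24 + 23.04) = sqrt(33.28) = 5.7689

|z| = 5.7689


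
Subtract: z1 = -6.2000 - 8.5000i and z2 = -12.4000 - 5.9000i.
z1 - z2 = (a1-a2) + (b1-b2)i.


Real: -6.2 + 12.4 = 6.2
Imag: -8.5 + 5.9 = -2.6

6.2000 - 2.6000i


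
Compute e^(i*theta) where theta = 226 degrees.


cos(226°) = -0.6947
sin(226°) = -0.7193

e^(i*226°) = -0.6947 - 0.7193i


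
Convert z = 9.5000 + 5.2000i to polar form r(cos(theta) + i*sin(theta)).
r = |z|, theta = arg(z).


r = sqrt(90.25+27.04) = sqrt(117.29) = 10.8301
theta = atan2(5.2, 9.5) = 28.6949 degrees

r = 10.8301, theta = 28.6949 degrees


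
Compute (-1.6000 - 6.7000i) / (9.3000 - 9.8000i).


Conjugate of z2 = 9.3000 + 9.8000i
Numerator: (-1.6000 - 6.7000i)(9.3000 + 9.8000i) = 50.7800 - 77.9900i
Denominator: 9.3^2 + (-9.8)^2 = 182.53
Result = (50.7800 - 77.9900i)/182.53

0.2782 - 0.4273i


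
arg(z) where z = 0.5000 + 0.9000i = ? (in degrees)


Re = 0.5, Im = 0.9
arg = atan2(0.9, 0.5) = 60.9454 degrees

arg(z) = 60.9454 degrees


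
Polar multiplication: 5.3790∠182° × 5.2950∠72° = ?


r = 5.3790 * 5.2950 = 28.4818
theta = 182° + 72° = 254° = 254° (mod 360)

28.4818 cis(254°)


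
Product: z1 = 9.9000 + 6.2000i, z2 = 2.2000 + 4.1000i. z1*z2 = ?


Real = 9.9*2.2 - 6.2*4.1 = 21.78 - 25.42 = -3.64
Imag = 9.9*4.1 + 2.2*6.2 = 40.59 + 13.64 = 54.23

-3.6400 + 54.2300i


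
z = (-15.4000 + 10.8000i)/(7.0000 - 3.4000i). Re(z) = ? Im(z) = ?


Multiply by conjugate: (-15.4000 + 10.8000i)(7.0000 + 3.4000i) / (7^2 + (-3.4)^2)
Numerator real = -15.4*7 + 10.8*(-3.4) = -144.52
Numerator imag = 10.8*7 - (-15.4)*(-3.4) = 23.24
Denominator = 60.56
Re(z) = -144.52/60.56 = -2.3864
Im(z) = 23.24/60.56 = 0.3838

Re(z) = -2.3864, Im(z) = 0.3838


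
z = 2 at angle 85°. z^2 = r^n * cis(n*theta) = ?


r^2 = 2^2 = 4
n*theta = 2*85° = 170° = 170° (mod 360)
a = 4*cos(170°) = -3.9392
b = 4*sin(170°) = 0.6946

4 cis(170°) = -3.9392 + 0.6946i


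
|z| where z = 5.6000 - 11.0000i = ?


|z| = sqrt(5.6^2 + (-11)^2) = sqrt(31.36 + 121) = sqrt(152.36) = 12.3434

|z| = 12.3434


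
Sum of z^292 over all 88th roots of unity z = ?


The roots are w_k = w^k with w = e^(2*pi*i/88), and (w^k)^292 = (w^292)^k.
So S = 1 + u + u^2 + ... + u^(87) with u = w^292.
292 = 3*88 + 28, so 292 is not a multiple of 88: u = (w^88)^3 * w^28 = w^28 ≠ 1 (w is a primitive 88th root), while u^88 = (w^88)^292 = 1.
Geometric series: S = (1 - u^88)/(1 - u) = (1 - 1)/(1 - u) = 0

S = 0


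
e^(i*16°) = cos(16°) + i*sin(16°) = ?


cos(16°) = 0.9613
sin(16°) = 0.2756

e^(i*16°) = 0.9613 + 0.2756i


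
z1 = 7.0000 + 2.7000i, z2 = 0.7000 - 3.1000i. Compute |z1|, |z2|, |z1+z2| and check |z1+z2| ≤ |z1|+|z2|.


|z1| = sqrt(7^2 + 2.7^2) = sqrt(56.29) = 7.5027
|z2| = sqrt(0.7^2 + (-3.1)^2) = sqrt(10.1) = 3.1780
z1+z2 = 7.7000 - 0.4000i
|z1+z2| = sqrt(59.45) = 7.7104
|z1|+|z2| = 7.5027 + 3.1780 = 10.6807

|z1+z2| = 7.7104 ≤ |z1|+|z2| = 10.6807 (verified)


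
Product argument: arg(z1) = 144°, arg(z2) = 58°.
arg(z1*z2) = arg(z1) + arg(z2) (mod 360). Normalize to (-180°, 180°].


arg(z1*z2) = 144° + 58° = 202°
Normalized to (-180°, 180°]: -158°

-158°


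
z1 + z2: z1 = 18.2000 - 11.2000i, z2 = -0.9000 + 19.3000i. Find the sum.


Real: 18.2 - 0.9 = 17.3
Imag: -11.2 + 19.3 = 8.1

17.3000 + 8.1000i


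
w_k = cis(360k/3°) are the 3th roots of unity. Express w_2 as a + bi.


Angle = 360*2/3 = 240°
a = cos(240°) = -0.5000
b = sin(240°) = -0.8660

-0.5000 - 0.8660i


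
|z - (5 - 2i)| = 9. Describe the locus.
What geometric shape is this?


|z - z0| = r is a circle with center z0 and radius r.
Center = (5, -2), radius = 9

Circle with center (5, -2) and radius 9


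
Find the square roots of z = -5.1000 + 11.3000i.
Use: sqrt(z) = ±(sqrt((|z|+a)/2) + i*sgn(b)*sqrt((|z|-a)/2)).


|z| = sqrt(26.01+127.69) = 12.3976
sqrt((|z|+a)/2) = sqrt((12.3976+(-5.1))/2) = sqrt(3.6488) = 1.9102
sqrt((|z|-a)/2) = sqrt((12.3976-(-5.1))/2) = sqrt(8.7488) = 2.9578

±(1.9102 + 2.9578i) i.e. 1.9102 + 2.9578i and -1.9102 - 2.9578i


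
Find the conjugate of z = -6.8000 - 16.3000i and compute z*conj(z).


z_bar = -6.8000 + 16.3000i
z*z_bar = (-6.8)^2 + (-16.3)^2 = 46.24 + 265.69 = 311.93

z_bar = -6.8000 + 16.3000i, z*z_bar = 311.93


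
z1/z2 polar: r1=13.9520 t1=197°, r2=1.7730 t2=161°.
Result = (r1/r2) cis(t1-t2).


r = 13.9520 / 1.7730 = 7.8691
theta = 197° - 161° = 36° = 36° (mod 360)

7.8691 cis(36°)


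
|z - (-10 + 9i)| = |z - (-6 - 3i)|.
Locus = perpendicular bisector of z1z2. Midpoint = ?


Equal distances means the locus is the perpendicular bisector of z1 and z2.
Midpoint = ((-10+(-6))/2, (9+(-3))/2) = (-8.0000, 3.0000)

Perpendicular bisector through (-8.0000, 3.0000)


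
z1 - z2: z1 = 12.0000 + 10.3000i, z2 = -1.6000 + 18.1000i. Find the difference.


Real: 12 + 1.6 = 13.6
Imag: 10.3 - 18.1 = -7.8

13.6000 - 7.8000i


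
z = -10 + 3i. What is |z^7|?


|z| = sqrt(100+9) = sqrt(109) = 10.4403
|z^7| = |z|^7 = (sqrt(109))^7 = 109^3 * sqrt(109) = 1295029*sqrt(109)

|z^7| = 1295029*sqrt(109) ≈ 13520499.6979


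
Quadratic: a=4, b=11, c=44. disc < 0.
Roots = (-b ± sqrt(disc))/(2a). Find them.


disc = 11^2 - 4*4*44 = 121 - 704 = -583
sqrt(|disc|) = sqrt(583) = 24.1454
Real part = -11/(2*4) = -1.3750
Imag part = 24.1454/(2*4) = 3.0182

-1.3750 ± 3.0182i


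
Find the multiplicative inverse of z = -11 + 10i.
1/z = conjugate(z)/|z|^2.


|z|^2 = 121+100 = 221
1/z = (-11 - 10i)/221

1/z = -0.0498 - 0.0452i


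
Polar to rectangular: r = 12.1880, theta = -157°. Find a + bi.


a = 12.1880*cos(-157°) = 12.1880*(-0.9205) = -11.2191
b = 12.1880*sin(-157°) = 12.1880*(-0.39073) = -4.7622

-11.2191 - 4.7622i


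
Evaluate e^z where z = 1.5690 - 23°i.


e^1.5690 = 4.8018
cos(-23°) = 0.9205
sin(-23°) = -0.39073
Real = 4.8018*0.9205 = 4.4201
Imag = 4.8018*(-0.39073) = -1.8762

4.4201 - 1.8762i


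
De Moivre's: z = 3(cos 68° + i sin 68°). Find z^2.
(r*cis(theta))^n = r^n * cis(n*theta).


r^2 = 3^2 = 9
n*theta = 2*68° = 136° = 136° (mod 360)
a = 9*cos(136°) = -6.4741
b = 9*sin(136°) = 6.2519

9 cis(136°) = -6.4741 + 6.2519i


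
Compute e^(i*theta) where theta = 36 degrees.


cos(36°) = 0.8090
sin(36°) = 0.5878

e^(i*36°) = 0.8090 + 0.5878i


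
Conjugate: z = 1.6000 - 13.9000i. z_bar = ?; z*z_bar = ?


z_bar = 1.6000 + 13.9000i
z*z_bar = 1.6^2 + (-13.9)^2 = 2.56 + 193.21 = 195.77

z_bar = 1.6000 + 13.9000i, z*z_bar = 195.77


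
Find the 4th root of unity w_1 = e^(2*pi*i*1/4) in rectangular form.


Angle = 360*1/4 = 90°
a = cos(90°) = 0
b = sin(90°) = 1.0000

0 + 1.0000i


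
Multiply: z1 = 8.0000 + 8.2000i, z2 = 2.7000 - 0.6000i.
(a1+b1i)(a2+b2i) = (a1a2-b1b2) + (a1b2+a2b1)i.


Real = 8*2.7 - 8.2*(-0.6) = 21.6 - (-4.92) = 26.52
Imag = 8*(-0.6) + 2.7*8.2 = -4.8 + 22.14 = 17.34

26.5200 + 17.3400i


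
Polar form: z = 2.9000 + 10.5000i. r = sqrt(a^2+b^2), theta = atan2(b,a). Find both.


r = sqrt(8.41+110.25) = sqrt(118.66) = 10.8931
theta = atan2(10.5, 2.9) = 74.5604 degrees

r = 10.8931, theta = 74.5604 degrees


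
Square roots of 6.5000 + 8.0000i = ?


|z| = sqrt(42.25+64) = 10.3078
sqrt((|z|+a)/2) = sqrt((10.3078+6.5)/2) = sqrt(8.4039) = 2.8989
sqrt((|z|-a)/2) = sqrt((10.3078-6.5)/2) = sqrt(1.9039) = 1.3798

±(2.8989 + 1.3798i) i.e. 2.8989 + 1.3798i and -2.8989 - 1.3798i


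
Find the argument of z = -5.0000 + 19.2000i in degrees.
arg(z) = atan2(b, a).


Re = -5, Im = 19.2
arg = atan2(19.2, -5) = 104.5966 degrees

arg(z) = 104.5966 degrees


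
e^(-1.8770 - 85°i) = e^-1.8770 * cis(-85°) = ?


e^-1.8770 = 0.15305
cos(-85°) = 0.0872
sin(-85°) = -0.9962
Real = 0.15305*0.0872 = 0.0133
Imag = 0.15305*(-0.9962) = -0.1525

0.0133 - 0.1525i


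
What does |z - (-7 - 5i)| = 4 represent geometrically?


|z - z0| = r is a circle with center z0 and radius r.
Center = (-7, -5), radius = 4

Circle with center (-7, -5) and radius 4


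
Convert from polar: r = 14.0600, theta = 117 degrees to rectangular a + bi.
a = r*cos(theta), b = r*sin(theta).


a = 14.0600*cos(117°) = 14.0600*(-0.45399) = -6.3831
b = 14.0600*sin(117°) = 14.0600*0.89101 = 12.5276

-6.3831 + 12.5276i


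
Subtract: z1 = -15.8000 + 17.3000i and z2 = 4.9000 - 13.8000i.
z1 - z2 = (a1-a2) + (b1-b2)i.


Real: -15.8 - 4.9 = -20.7
Imag: 17.3 + 13.8 = 31.1

-20.7000 + 31.1000i


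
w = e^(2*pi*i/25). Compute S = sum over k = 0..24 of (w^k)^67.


The roots are w_k = w^k with w = e^(2*pi*i/25), and (w^k)^67 = (w^67)^k.
So S = 1 + u + u^2 + ... + u^(24) with u = w^67.
67 = 2*25 + 17, so 67 is not a multiple of 25: u = (w^25)^2 * w^17 = w^17 ≠ 1 (w is a primitive 25th root), while u^25 = (w^25)^67 = 1.
Geometric series: S = (1 - u^25)/(1 - u) = (1 - 1)/(1 - u) = 0

S = 0


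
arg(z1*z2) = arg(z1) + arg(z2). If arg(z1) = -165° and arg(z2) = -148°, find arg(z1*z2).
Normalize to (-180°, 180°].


arg(z1*z2) = -165° - 148° = -313°
Normalized to (-180°, 180°]: 47°

47°


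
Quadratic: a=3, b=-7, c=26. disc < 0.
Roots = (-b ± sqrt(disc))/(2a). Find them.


disc = (-7)^2 - 4*3*26 = 49 - 312 = -263
sqrt(|disc|) = sqrt(263) = 16.2173
Real part = 7/(2*3) = 1.1667
Imag part = 16.2173/(2*3) = 2.7029

1.1667 ± 2.7029i


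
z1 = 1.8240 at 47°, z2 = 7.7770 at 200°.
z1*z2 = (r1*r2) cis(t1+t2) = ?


r = 1.8240 * 7.7770 = 14.1852
theta = 47° + 200° = 247° = 247° (mod 360)

14.1852 cis(247°)


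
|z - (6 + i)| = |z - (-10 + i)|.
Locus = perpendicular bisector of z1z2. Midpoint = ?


Equal distances means the locus is the perpendicular bisector of z1 and z2.
Midpoint = ((6+(-10))/2, (1+1)/2) = (-2.0000, 1.0000)

Perpendicular bisector through (-2.0000, 1.0000)


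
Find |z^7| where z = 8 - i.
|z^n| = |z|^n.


|z| = sqrt(64+1) = sqrt(65) = 8.0623
|z^7| = |z|^7 = (sqrt(65))^7 = 65^3 * sqrt(65) = 274625*sqrt(65)

|z^7| = 274625*sqrt(65) ≈ 2214097.5341


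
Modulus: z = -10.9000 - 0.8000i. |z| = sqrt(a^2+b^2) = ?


|z| = sqrt((-10.9)^2 + (-0.8)^2) = sqrt(118.81 + 0.64) = sqrt(119.45) = 10.9293

|z| = 10.9293


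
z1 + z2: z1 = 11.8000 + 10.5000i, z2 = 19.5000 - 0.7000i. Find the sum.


Real: 11.8 + 19.5 = 31.3
Imag: 10.5 - 0.7 = 9.8

31.3000 + 9.8000i


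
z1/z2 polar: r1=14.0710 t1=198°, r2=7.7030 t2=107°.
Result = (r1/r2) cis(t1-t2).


r = 14.0710 / 7.7030 = 1.8267
theta = 198° - 107° = 91° = 91° (mod 360)

1.8267 cis(91°)


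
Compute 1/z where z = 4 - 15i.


|z|^2 = 16+225 = 241
1/z = (4 + 15i)/241

1/z = 0.0166 + 0.0622i


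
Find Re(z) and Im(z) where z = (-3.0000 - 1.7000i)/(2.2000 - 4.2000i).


Multiply by conjugate: (-3.0000 - 1.7000i)(2.2000 + 4.2000i) / (2.2^2 + (-4.2)^2)
Numerator real = -3*2.2 - (1.7)*(-4.2) = 0.54
Numerator imag = -1.7*2.2 - (-3)*(-4.2) = -16.34
Denominator = 22.48
Re(z) = 0.54/22.48 = 0.0240
Im(z) = -16.34/22.48 = -0.7269

Re(z) = 0.0240, Im(z) = -0.7269


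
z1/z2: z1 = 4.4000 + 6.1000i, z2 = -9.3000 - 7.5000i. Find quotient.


Conjugate of z2 = -9.3000 + 7.5000i
Numerator: (4.4000 + 6.1000i)(-9.3000 + 7.5000i) = -86.6700 - 23.7300i
Denominator: (-9.3)^2 + (-7.5)^2 = 142.74
Result = (-86.6700 - 23.7300i)/142.74

-0.6072 - 0.1662i


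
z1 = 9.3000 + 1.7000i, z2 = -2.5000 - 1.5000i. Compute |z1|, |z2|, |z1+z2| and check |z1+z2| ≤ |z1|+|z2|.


|z1| = sqrt(9.3^2 + 1.7^2) = sqrt(89.38) = 9.4541
|z2| = sqrt((-2.5)^2 + (-1.5)^2) = sqrt(8.5) = 2.9155
z1+z2 = 6.8000 + 0.2000i
|z1+z2| = sqrt(46.28) = 6.8029
|z1|+|z2| = 9.4541 + 2.9155 = 12.3696

|z1+z2| = 6.8029 ≤ |z1|+|z2| = 12.3696 (verified)


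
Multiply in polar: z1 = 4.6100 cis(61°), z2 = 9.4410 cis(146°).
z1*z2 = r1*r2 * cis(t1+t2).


r = 4.6100 * 9.4410 = 43.5230
theta = 61° + 146° = 207° = 207° (mod 360)

43.5230 cis(207°)


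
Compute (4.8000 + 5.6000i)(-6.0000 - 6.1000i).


Real = 4.8*(-6) - 5.6*(-6.1) = -28.8 - (-34.16) = 5.36
Imag = 4.8*(-6.1) - (6)*5.6 = -29.28 - (33.6) = -62.88

5.3600 - 62.8800i


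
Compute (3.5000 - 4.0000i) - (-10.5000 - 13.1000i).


Real: 3.5 + 10.5 = 14
Imag: -4 + 13.1 = 9.1

14.0000 + 9.1000i


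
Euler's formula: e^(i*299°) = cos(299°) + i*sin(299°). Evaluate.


cos(299°) = 0.4848
sin(299°) = -0.8746

e^(i*299°) = 0.4848 - 0.8746i


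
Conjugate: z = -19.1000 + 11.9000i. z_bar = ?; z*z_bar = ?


z_bar = -19.1000 - 11.9000i
z*z_bar = (-19.1)^2 + 11.9^2 = 364.81 + 141.61 = 506.42

z_bar = -19.1000 - 11.9000i, z*z_bar = 506.42


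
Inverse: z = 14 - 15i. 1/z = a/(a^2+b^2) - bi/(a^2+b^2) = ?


|z|^2 = 196+225 = 421
1/z = (14 + 15i)/421

1/z = 0.0333 + 0.0356i


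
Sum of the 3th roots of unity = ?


The sum of all 3th roots of unity is 0.
Geometric series: (1 - w^3)/(1 - w) = (1-1)/(1-w) = 0 since w^3 = 1, w ≠ 1.
Alternatively: coefficient of z^2 in z^3 - 1 is 0.

0


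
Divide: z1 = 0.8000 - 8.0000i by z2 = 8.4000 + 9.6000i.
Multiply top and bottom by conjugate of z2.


Conjugate of z2 = 8.4000 - 9.6000i
Numerator: (0.8000 - 8.0000i)(8.4000 - 9.6000i) = -70.0800 - 74.8800i
Denominator: 8.4^2 + 9.6^2 = 162.72
Result = (-70.0800 - 74.8800i)/162.72

-0.4307 - 0.4602i


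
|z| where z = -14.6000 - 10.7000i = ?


|z| = sqrt((-14.6)^2 + (-10.7)^2) = sqrt(213.16 + 114.49) = sqrt(327.65) = 18.1011

|z| = 18.1011


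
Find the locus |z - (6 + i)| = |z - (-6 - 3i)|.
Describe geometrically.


Equal distances means the locus is the perpendicular bisector of z1 and z2.
Midpoint = ((6+(-6))/2, (1+(-3))/2) = (0, -1.0000)

Perpendicular bisector through (0, -1.0000)


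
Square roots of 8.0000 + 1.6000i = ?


|z| = sqrt(64+2.56) = 8.1584
sqrt((|z|+a)/2) = sqrt((8.1584+8)/2) = sqrt(8.0792) = 2.8424
sqrt((|z|-a)/2) = sqrt((8.1584-8)/2) = sqrt(0.0792) = 0.2815

±(2.8424 + 0.2815i) i.e. 2.8424 + 0.2815i and -2.8424 - 0.2815i


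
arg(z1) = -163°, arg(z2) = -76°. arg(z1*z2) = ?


arg(z1*z2) = -163° - 76° = -239°
Normalized to (-180°, 180°]: 121°

121°


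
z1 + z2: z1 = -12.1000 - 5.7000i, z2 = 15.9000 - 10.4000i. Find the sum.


Real: -12.1 + 15.9 = 3.8
Imag: -5.7 - 10.4 = -16.1

3.8000 - 16.1000i


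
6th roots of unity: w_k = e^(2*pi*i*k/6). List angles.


The 6th roots of unity are cis(360k/6°) for k=0..5
Angle step = 360/6 = 60°
Primitive root: cis(60°)
Primitive root = 0.5000 + 0.8660i

6 roots at angles: 0°, 60°, 120°, 180°, 240°, 300°


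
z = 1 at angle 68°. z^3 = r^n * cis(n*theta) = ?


r^3 = 1^3 = 1
n*theta = 3*68° = 204° = 204° (mod 360)
a = 1*cos(204°) = -0.9135
b = 1*sin(204°) = -0.4067

1 cis(204°) = -0.9135 - 0.4067i


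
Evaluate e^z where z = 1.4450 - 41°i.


e^1.4450 = 4.2419
cos(-41°) = 0.7547
sin(-41°) = -0.65606
Real = 4.2419*0.7547 = 3.2014
Imag = 4.2419*(-0.65606) = -2.7829

3.2014 - 2.7829i


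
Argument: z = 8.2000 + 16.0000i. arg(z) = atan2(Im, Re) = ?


Re = 8.2, Im = 16
arg = atan2(16, 8.2) = 62.8649 degrees

arg(z) = 62.8649 degrees


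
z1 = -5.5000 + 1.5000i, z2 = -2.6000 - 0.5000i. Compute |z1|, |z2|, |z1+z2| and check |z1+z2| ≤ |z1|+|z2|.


|z1| = sqrt((-5.5)^2 + 1.5^2) = sqrt(32.5) = 5.7009
|z2| = sqrt((-2.6)^2 + (-0.5)^2) = sqrt(7.01) = 2.6476
z1+z2 = -8.1000 + i
|z1+z2| = sqrt(66.61) = 8.1615
|z1|+|z2| = 5.7009 + 2.6476 = 8.3485

|z1+z2| = 8.1615 ≤ |z1|+|z2| = 8.3485 (verified)


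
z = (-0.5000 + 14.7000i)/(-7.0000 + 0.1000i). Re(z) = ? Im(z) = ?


Multiply by conjugate: (-0.5000 + 14.7000i)(-7.0000 - 0.1000i) / ((-7)^2 + 0.1^2)
Numerator real = -0.5*(-7) + 14.7*0.1 = 4.97
Numerator imag = 14.7*(-7) - (-0.5)*0.1 = -102.85
Denominator = 49.01
Re(z) = 4.97/49.01 = 0.1014
Im(z) = -102.85/49.01 = -2.0986

Re(z) = 0.1014, Im(z) = -2.0986


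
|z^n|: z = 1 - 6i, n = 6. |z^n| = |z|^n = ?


|z| = sqrt(1+36) = sqrt(37) = 6.0828
|z^6| = |z|^6 = (sqrt(37))^6 = 37^3 = 50653

|z^6| = 50653


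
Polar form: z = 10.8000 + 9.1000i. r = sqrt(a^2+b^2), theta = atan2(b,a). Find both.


r = sqrt(116.64+82.81) = sqrt(199.45) = 14.1227
theta = atan2(9.1, 10.8) = 40.1172 degrees

r = 14.1227, theta = 40.1172 degrees


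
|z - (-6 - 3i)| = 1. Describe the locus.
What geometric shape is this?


|z - z0| = r is a circle with center z0 and radius r.
Center = (-6, -3), radius = 1

Circle with center (-6, -3) and radius 1


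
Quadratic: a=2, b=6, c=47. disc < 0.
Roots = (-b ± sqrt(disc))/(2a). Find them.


disc = 6^2 - 4*2*47 = 36 - 376 = -340
sqrt(|disc|) = sqrt(340) = 18.4391
Real part = -6/(2*2) = -1.5000
Imag part = 18.4391/(2*2) = 4.6098

-1.5000 ± 4.6098i


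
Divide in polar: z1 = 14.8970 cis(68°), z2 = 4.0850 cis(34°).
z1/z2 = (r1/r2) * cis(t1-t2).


r = 14.8970 / 4.0850 = 3.6468
theta = 68° - 34° = 34° = 34° (mod 360)

3.6468 cis(34°)


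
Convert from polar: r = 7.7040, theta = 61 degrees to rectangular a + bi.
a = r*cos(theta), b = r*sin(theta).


a = 7.7040*cos(61°) = 7.7040*0.48481 = 3.7350
b = 7.7040*sin(61°) = 7.7040*0.87462 = 6.7381

3.7350 + 6.7381i


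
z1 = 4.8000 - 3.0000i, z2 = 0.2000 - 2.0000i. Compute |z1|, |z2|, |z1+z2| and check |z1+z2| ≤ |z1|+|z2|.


|z1| = sqrt(4.8^2 + (-3)^2) = sqrt(32.04) = 5.6604
|z2| = sqrt(0.2^2 + (-2)^2) = sqrt(4.04) = 2.0100
z1+z2 = 5.0000 - 5.0000i
|z1+z2| = sqrt(50) = 7.0711
|z1|+|z2| = 5.6604 + 2.0100 = 7.6704

|z1+z2| = 7.0711 ≤ |z1|+|z2| = 7.6704 (verified)


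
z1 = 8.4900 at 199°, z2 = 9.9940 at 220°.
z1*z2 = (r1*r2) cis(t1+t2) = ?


r = 8.4900 * 9.9940 = 84.8491
theta = 199° + 220° = 419° = 59° (mod 360)

84.8491 cis(59°)


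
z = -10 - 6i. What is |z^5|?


|z| = sqrt(100+36) = sqrt(136) = 11.6619
|z^5| = |z|^5 = (sqrt(136))^5 = 136^2 * sqrt(136) = 18496*sqrt(136)

|z^5| = 18496*sqrt(136) ≈ 215698.5725


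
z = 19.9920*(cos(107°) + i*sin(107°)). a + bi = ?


a = 19.9920*cos(107°) = 19.9920*(-0.29237) = -5.8451
b = 19.9920*sin(107°) = 19.9920*0.956305 = 19.1184

-5.8451 + 19.1184i


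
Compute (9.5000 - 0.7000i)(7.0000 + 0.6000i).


Real = 9.5*7 - (-0.7)*0.6 = 66.5 - (-0.42) = 66.92
Imag = 9.5*0.6 + 7*(-0.7) = 5.7 - (4.9) = 0.8

66.9200 + 0.8000i


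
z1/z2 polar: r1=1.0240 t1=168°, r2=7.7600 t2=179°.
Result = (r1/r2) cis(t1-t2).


r = 1.0240 / 7.7600 = 0.1320
theta = 168° - 179° = -11° = 349° (mod 360)

0.1320 cis(349°)


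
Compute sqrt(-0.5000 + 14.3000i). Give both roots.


|z| = sqrt(0.25+204.49) = 14.3087
sqrt((|z|+a)/2) = sqrt((14.3087+(-0.5))/2) = sqrt(6.9044) = 2.6276
sqrt((|z|-a)/2) = sqrt((14.3087-(-0.5))/2) = sqrt(7.4044) = 2.7211

±(2.6276 + 2.7211i) i.e. 2.6276 + 2.7211i and -2.6276 - 2.7211i


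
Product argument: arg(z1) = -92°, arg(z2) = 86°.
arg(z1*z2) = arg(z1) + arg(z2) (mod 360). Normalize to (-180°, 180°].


arg(z1*z2) = -92° + 86° = -6°
Normalized to (-180°, 180°]: -6°

-6°


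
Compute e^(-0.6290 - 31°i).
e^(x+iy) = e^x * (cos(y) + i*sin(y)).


e^-0.6290 = 0.5331
cos(-31°) = 0.8572
sin(-31°) = -0.51504
Real = 0.5331*0.8572 = 0.4570
Imag = 0.5331*(-0.51504) = -0.2746

0.4570 - 0.2746i


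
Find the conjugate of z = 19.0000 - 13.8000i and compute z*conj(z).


z_bar = 19.0000 + 13.8000i
z*z_bar = 19^2 + (-13.8)^2 = 361 + 190.44 = 551.44

z_bar = 19.0000 + 13.8000i, z*z_bar = 551.44


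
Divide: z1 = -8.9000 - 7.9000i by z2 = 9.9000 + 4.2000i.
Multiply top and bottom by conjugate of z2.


Conjugate of z2 = 9.9000 - 4.2000i
Numerator: (-8.9000 - 7.9000i)(9.9000 - 4.2000i) = -121.2900 - 40.8300i
Denominator: 9.9^2 + 4.2^2 = 115.65
Result = (-121.2900 - 40.8300i)/115.65

-1.0488 - 0.3530i


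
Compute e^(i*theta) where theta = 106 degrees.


cos(106°) = -0.2756
sin(106°) = 0.9613

e^(i*106°) = -0.2756 + 0.9613i


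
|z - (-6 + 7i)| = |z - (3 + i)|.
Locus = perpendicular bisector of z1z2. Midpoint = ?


Equal distances means the locus is the perpendicular bisector of z1 and z2.
Midpoint = ((-6+3)/2, (7+1)/2) = (-1.5000, 4.0000)

Perpendicular bisector through (-1.5000, 4.0000)


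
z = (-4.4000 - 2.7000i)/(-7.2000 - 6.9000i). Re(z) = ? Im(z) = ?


Multiply by conjugate: (-4.4000 - 2.7000i)(-7.2000 + 6.9000i) / ((-7.2)^2 + (-6.9)^2)
Numerator real = -4.4*(-7.2) - (2.7)*(-6.9) = 50.31
Numerator imag = -2.7*(-7.2) - (-4.4)*(-6.9) = -10.92
Denominator = 99.45
Re(z) = 50.31/99.45 = 0.5059
Im(z) = -10.92/99.45 = -0.1098

Re(z) = 0.5059, Im(z) = -0.1098


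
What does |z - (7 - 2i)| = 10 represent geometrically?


|z - z0| = r is a circle with center z0 and radius r.
Center = (7, -2), radius = 10

Circle with center (7, -2) and radius 10


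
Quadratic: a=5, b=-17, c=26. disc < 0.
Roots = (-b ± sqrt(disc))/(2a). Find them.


disc = (-17)^2 - 4*5*26 = 289 - 520 = -231
sqrt(|disc|) = sqrt(231) = 15.1987
Real part = 17/(2*5) = 1.7000
Imag part = 15.1987/(2*5) = 1.5199

1.7000 ± 1.5199i


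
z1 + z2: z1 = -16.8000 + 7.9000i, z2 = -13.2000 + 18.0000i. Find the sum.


Real: -16.8 - 13.2 = -30
Imag: 7.9 + 18 = 25.9

-30.0000 + 25.9000i


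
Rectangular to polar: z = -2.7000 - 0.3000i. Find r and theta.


r = sqrt(7.29+0.09) = sqrt(7.38) = 2.7166
theta = atan2(-0.3, -2.7) = -173.6598 degrees

r = 2.7166, theta = -173.6598 degrees


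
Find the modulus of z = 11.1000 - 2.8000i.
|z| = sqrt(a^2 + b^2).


|z| = sqrt(11.1^2 + (-2.8)^2) = sqrt(123.21 + 7.84) = sqrt(131.05) = 11.4477

|z| = 11.4477


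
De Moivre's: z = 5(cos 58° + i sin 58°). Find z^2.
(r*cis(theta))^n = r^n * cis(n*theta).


r^2 = 5^2 = 25
n*theta = 2*58° = 116° = 116° (mod 360)
a = 25*cos(116°) = -10.9593
b = 25*sin(116°) = 22.4699

25 cis(116°) = -10.9593 + 22.4699i


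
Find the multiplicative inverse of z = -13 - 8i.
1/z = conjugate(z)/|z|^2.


|z|^2 = 169+64 = 233
1/z = (-13 + 8i)/233

1/z = -0.0558 + 0.0343i


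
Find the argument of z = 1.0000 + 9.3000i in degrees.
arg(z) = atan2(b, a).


Re = 1, Im = 9.3
arg = atan2(9.3, 1) = 83.8627 degrees

arg(z) = 83.8627 degrees


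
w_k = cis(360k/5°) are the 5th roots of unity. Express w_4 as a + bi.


Angle = 360*4/5 = 288°
a = cos(288°) = 0.3090
b = sin(288°) = -0.9511

0.3090 - 0.9511i


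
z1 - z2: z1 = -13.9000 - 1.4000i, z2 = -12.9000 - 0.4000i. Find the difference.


Real: -13.9 + 12.9 = -1
Imag: -1.4 + 0.4 = -1

-1.0000 - 1.0000i


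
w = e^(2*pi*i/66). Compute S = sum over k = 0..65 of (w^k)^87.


The roots are w_k = w^k with w = e^(2*pi*i/66), and (w^k)^87 = (w^87)^k.
So S = 1 + u + u^2 + ... + u^(65) with u = w^87.
87 = 1*66 + 21, so 87 is not a multiple of 66: u = (w^66)^1 * w^21 = w^21 ≠ 1 (w is a primitive 66th root), while u^66 = (w^66)^87 = 1.
Geometric series: S = (1 - u^66)/(1 - u) = (1 - 1)/(1 - u) = 0

S = 0


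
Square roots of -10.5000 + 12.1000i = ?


|z| = sqrt(110.25+146.41) = 16.0206
sqrt((|z|+a)/2) = sqrt((16.0206+(-10.5))/2) = sqrt(2.7603) = 1.6614
sqrt((|z|-a)/2) = sqrt((16.0206-(-10.5))/2) = sqrt(13.2603) = 3.6415

±(1.6614 + 3.6415i) i.e. 1.6614 + 3.6415i and -1.6614 - 3.6415i


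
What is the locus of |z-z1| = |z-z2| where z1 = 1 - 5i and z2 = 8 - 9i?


Equal distances means the locus is the perpendicular bisector of z1 and z2.
Midpoint = ((1+8)/2, (-5+(-9))/2) = (4.5000, -7.0000)

Perpendicular bisector through (4.5000, -7.0000)


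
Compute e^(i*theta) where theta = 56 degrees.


cos(56°) = 0.5592
sin(56°) = 0.8290

e^(i*56°) = 0.5592 + 0.8290i


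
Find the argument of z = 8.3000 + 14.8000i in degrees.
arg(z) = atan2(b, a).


Re = 8.3, Im = 14.8
arg = atan2(14.8, 8.3) = 60.7158 degrees

arg(z) = 60.7158 degrees


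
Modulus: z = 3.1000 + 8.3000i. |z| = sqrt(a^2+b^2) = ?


|z| = sqrt(3.1^2 + 8.3^2) = sqrt(9.61 + 68.89) = sqrt(78.5) = 8.8600

|z| = 8.8600


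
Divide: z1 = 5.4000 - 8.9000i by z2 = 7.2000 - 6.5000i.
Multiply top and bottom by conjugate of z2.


Conjugate of z2 = 7.2000 + 6.5000i
Numerator: (5.4000 - 8.9000i)(7.2000 + 6.5000i) = 96.7300 - 28.9800i
Denominator: 7.2^2 + (-6.5)^2 = 94.09
Result = (96.7300 - 28.9800i)/94.09

1.0281 - 0.3080i
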